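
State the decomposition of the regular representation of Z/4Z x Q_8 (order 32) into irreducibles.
Each irreducible V_i of dimension d_i appears with multiplicity d_i, i.e. rho_reg = (direct sum over all irreducibles V_i) d_i V_i. The irreducible dimensions for Z/4Z x Q_8 are 1, 1, 1, 1, 1, 1, 1, 1, 1, 1, 1, 1, 1, 1, 1, 1, 2, 2, 2, 2: 16 irreducibles of dimension 1, each with multiplicity 1; 4 irreducibles of dimension 2, each with multiplicity 2. Total dimension 16*1*1 + 4*2*2 = 32 = |G|.

Justification: General theorem: in the regular representation of a finite group G, each irreducible appears with multiplicity equal to its dimension. Check: dim(rho_reg) = sum d_i^2 = 1 + 1 + 1 + 1 + 1 + 1 + 1 + 1 + 1 + 1 + 1 + 1 + 1 + 1 + 1 + 1 + 4 + 4 + 4 + 4 = 32 = |G|.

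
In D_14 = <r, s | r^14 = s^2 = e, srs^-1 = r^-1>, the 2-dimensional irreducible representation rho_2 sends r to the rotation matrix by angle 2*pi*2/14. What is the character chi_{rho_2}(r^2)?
chi_{rho_2}(r^2) = 2*cos(2*pi*2*2/14) = -2*cos(3*pi/7)

Why: rho_2(r^2) is rotation by angle 2*pi*2*2/14, whose trace is 2*cos(2*pi*2*2/14) = -2*cos(3*pi/7).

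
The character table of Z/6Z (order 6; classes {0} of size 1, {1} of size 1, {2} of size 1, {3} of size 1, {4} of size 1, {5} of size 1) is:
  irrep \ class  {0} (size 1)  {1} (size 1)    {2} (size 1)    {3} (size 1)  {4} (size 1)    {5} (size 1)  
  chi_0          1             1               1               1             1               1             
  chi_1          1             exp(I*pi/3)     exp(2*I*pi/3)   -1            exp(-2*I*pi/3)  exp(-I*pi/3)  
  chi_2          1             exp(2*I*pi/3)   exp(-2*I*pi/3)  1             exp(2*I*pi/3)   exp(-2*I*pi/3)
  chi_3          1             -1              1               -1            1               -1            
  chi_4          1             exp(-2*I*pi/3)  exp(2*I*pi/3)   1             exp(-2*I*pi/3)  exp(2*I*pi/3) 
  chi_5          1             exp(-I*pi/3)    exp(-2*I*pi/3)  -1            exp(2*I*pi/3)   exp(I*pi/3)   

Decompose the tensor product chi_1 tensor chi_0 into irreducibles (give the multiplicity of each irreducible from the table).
chi_1 tensor chi_0 = chi_1 (all other irreducibles have multiplicity 0).

Justification: The character of a tensor product is the pointwise product (chi_1 * chi_0)(C) = chi_1(C) * chi_0(C):
  {0}: (1)*(1), {1}: (exp(I*pi/3))*(1), {2}: (exp(2*I*pi/3))*(1), {3}: (-1)*(1), {4}: (exp(-2*I*pi/3))*(1), {5}: (exp(-I*pi/3))*(1)
so (chi_1 * chi_0) takes values
  {0} -> 1, {1} -> exp(I*pi/3), {2} -> exp(2*I*pi/3), {3} -> -1, {4} -> exp(-2*I*pi/3), {5} -> exp(-I*pi/3).
Now take the inner product of this character with each irreducible chi from the table, <chi_1*chi_0, chi> = (1/6) sum_C |C| (chi_1*chi_0)(C) conj(chi(C)):
  <chi_1*chi_0, chi_0> = (1/6)[1*(1)*conj(1) + 1*(exp(I*pi/3))*conj(1) + 1*(exp(2*I*pi/3))*conj(1) + 1*(-1)*conj(1) + 1*(exp(-2*I*pi/3))*conj(1) + 1*(exp(-I*pi/3))*conj(1)]
      = (1/6)[(1) + (exp(I*pi/3)) + (exp(2*I*pi/3)) + (-1) + (exp(-2*I*pi/3)) + (exp(-I*pi/3))] = 0/6 = 0
  <chi_1*chi_0, chi_1> = (1/6)[1*(1)*conj(1) + 1*(exp(I*pi/3))*conj(exp(I*pi/3)) + 1*(exp(2*I*pi/3))*conj(exp(2*I*pi/3)) + 1*(-1)*conj(-1) + 1*(exp(-2*I*pi/3))*conj(exp(-2*I*pi/3)) + 1*(exp(-I*pi/3))*conj(exp(-I*pi/3))]
      = (1/6)[(1) + (1) + (1) + (1) + (1) + (1)] = 6/6 = 1
  <chi_1*chi_0, chi_2> = (1/6)[1*(1)*conj(1) + 1*(exp(I*pi/3))*conj(exp(2*I*pi/3)) + 1*(exp(2*I*pi/3))*conj(exp(-2*I*pi/3)) + 1*(-1)*conj(1) + 1*(exp(-2*I*pi/3))*conj(exp(2*I*pi/3)) + 1*(exp(-I*pi/3))*conj(exp(-2*I*pi/3))]
      = (1/6)[(1) + (exp(-I*pi/3)) + (exp(-2*I*pi/3)) + (-1) + (exp(2*I*pi/3)) + (exp(I*pi/3))] = 0/6 = 0
  <chi_1*chi_0, chi_3> = (1/6)[1*(1)*conj(1) + 1*(exp(I*pi/3))*conj(-1) + 1*(exp(2*I*pi/3))*conj(1) + 1*(-1)*conj(-1) + 1*(exp(-2*I*pi/3))*conj(1) + 1*(exp(-I*pi/3))*conj(-1)]
      = (1/6)[(1) + (-exp(I*pi/3)) + (exp(2*I*pi/3)) + (1) + (exp(-2*I*pi/3)) + (-exp(-I*pi/3))] = 0/6 = 0
  <chi_1*chi_0, chi_4> = (1/6)[1*(1)*conj(1) + 1*(exp(I*pi/3))*conj(exp(-2*I*pi/3)) + 1*(exp(2*I*pi/3))*conj(exp(2*I*pi/3)) + 1*(-1)*conj(1) + 1*(exp(-2*I*pi/3))*conj(exp(-2*I*pi/3)) + 1*(exp(-I*pi/3))*conj(exp(2*I*pi/3))]
      = (1/6)[(1) + (-1) + (1) + (-1) + (1) + (-1)] = 0/6 = 0
  <chi_1*chi_0, chi_5> = (1/6)[1*(1)*conj(1) + 1*(exp(I*pi/3))*conj(exp(-I*pi/3)) + 1*(exp(2*I*pi/3))*conj(exp(-2*I*pi/3)) + 1*(-1)*conj(-1) + 1*(exp(-2*I*pi/3))*conj(exp(2*I*pi/3)) + 1*(exp(-I*pi/3))*conj(exp(I*pi/3))]
      = (1/6)[(1) + (exp(2*I*pi/3)) + (exp(-2*I*pi/3)) + (1) + (exp(2*I*pi/3)) + (exp(-2*I*pi/3))] = 0/6 = 0
(Exp terms are combined using exp(i*s)*conj(exp(i*t)) = exp(i*(s-t)), and sums of them are collapsed using the identity that for every m > 1 the m distinct m-th roots of unity sum to 0, e.g. 1 + exp(2*I*pi/3) + exp(-2*I*pi/3) = 0.)
Hence the multiplicities are chi_1: 1. Dimension check: dim(chi_1)*dim(chi_0) = 1*1 = 1 and sum (mult * dim) = 1*1 = 1.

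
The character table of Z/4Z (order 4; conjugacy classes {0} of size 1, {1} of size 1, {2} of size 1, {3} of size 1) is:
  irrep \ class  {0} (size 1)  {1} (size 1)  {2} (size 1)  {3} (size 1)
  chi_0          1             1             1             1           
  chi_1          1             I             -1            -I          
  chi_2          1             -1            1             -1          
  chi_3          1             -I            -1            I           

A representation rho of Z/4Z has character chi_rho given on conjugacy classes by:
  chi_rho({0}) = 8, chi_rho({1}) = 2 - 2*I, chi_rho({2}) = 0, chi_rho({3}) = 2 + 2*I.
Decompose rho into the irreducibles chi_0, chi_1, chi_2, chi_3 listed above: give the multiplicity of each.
Multiplicities: chi_0: 3, chi_1: 1, chi_2: 1, chi_3: 3.

Use <chi_rho, chi> = (1/|G|) sum_C |C| * chi_rho(C) * conj(chi(C)) with |G| = 4 for each irreducible chi in the table:
  <chi_rho, chi_0> = (1/4)[1*(8)*conj(1) + 1*(2 - 2*I)*conj(1) + 1*(0)*conj(1) + 1*(2 + 2*I)*conj(1)]
      = (1/4)[(8) + (2 - 2*I) + (0) + (2 + 2*I)] = 12/4 = 3
  <chi_rho, chi_1> = (1/4)[1*(8)*conj(1) + 1*(2 - 2*I)*conj(I) + 1*(0)*conj(-1) + 1*(2 + 2*I)*conj(-I)]
      = (1/4)[(8) + (-2 - 2*I) + (0) + (-2 + 2*I)] = 4/4 = 1
  <chi_rho, chi_2> = (1/4)[1*(8)*conj(1) + 1*(2 - 2*I)*conj(-1) + 1*(0)*conj(1) + 1*(2 + 2*I)*conj(-1)]
      = (1/4)[(8) + (-2 + 2*I) + (0) + (-2 - 2*I)] = 4/4 = 1
  <chi_rho, chi_3> = (1/4)[1*(8)*conj(1) + 1*(2 - 2*I)*conj(-I) + 1*(0)*conj(-1) + 1*(2 + 2*I)*conj(I)]
      = (1/4)[(8) + (2 + 2*I) + (0) + (2 - 2*I)] = 12/4 = 3
(Exp terms are combined using exp(i*s)*conj(exp(i*t)) = exp(i*(s-t)), and sums of them are collapsed using the identity that for every m > 1 the m distinct m-th roots of unity sum to 0, e.g. 1 + exp(2*I*pi/3) + exp(-2*I*pi/3) = 0.)
Dimension check: dim(rho) = sum (mult * dim) = 3*1 + 1*1 + 1*1 + 3*1 = 8 = chi_rho(e) = 8.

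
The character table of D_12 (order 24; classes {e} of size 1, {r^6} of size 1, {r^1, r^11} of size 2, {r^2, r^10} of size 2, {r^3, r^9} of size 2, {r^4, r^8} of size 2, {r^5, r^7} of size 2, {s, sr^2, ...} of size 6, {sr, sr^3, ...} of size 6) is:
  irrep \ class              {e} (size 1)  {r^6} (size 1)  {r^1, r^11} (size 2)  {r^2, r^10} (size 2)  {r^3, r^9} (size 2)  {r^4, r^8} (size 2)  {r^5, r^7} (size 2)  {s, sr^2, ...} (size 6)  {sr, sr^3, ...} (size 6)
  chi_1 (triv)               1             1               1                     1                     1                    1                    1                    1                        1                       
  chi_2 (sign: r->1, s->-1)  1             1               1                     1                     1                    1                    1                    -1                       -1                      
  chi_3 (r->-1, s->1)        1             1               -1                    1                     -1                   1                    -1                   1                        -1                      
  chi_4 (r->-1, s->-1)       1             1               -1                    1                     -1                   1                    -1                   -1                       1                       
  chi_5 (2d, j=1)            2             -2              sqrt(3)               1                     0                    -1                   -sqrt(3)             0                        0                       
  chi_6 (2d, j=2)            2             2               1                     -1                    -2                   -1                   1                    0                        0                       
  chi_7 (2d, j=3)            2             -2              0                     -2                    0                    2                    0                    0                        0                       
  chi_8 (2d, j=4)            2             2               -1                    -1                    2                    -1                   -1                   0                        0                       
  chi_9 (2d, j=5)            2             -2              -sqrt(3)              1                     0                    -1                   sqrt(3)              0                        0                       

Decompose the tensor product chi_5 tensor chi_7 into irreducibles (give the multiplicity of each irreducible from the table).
chi_5 tensor chi_7 = chi_6 + chi_8 (all other irreducibles have multiplicity 0).

Explanation: The character of a tensor product is the pointwise product (chi_5 * chi_7)(C) = chi_5(C) * chi_7(C):
  {e}: (2)*(2), {r^6}: (-2)*(-2), {r^1, r^11}: (sqrt(3))*(0), {r^2, r^10}: (1)*(-2), {r^3, r^9}: (0)*(0), {r^4, r^8}: (-1)*(2), {r^5, r^7}: (-sqrt(3))*(0), {s, sr^2, ...}: (0)*(0), {sr, sr^3, ...}: (0)*(0)
so (chi_5 * chi_7) takes values
  {e} -> 4, {r^6} -> 4, {r^1, r^11} -> 0, {r^2, r^10} -> -2, {r^3, r^9} -> 0, {r^4, r^8} -> -2, {r^5, r^7} -> 0, {s, sr^2, ...} -> 0, {sr, sr^3, ...} -> 0.
Now take the inner product of this character with each irreducible chi from the table, <chi_5*chi_7, chi> = (1/24) sum_C |C| (chi_5*chi_7)(C) conj(chi(C)):
  <chi_5*chi_7, chi_1> = (1/24)[1*(4)*conj(1) + 1*(4)*conj(1) + 2*(0)*conj(1) + 2*(-2)*conj(1) + 2*(0)*conj(1) + 2*(-2)*conj(1) + 2*(0)*conj(1) + 6*(0)*conj(1) + 6*(0)*conj(1)]
      = (1/24)[(4) + (4) + (0) + (-4) + (0) + (-4) + (0) + (0) + (0)] = 0/24 = 0
  <chi_5*chi_7, chi_2> = (1/24)[1*(4)*conj(1) + 1*(4)*conj(1) + 2*(0)*conj(1) + 2*(-2)*conj(1) + 2*(0)*conj(1) + 2*(-2)*conj(1) + 2*(0)*conj(1) + 6*(0)*conj(-1) + 6*(0)*conj(-1)]
      = (1/24)[(4) + (4) + (0) + (-4) + (0) + (-4) + (0) + (0) + (0)] = 0/24 = 0
  <chi_5*chi_7, chi_3> = (1/24)[1*(4)*conj(1) + 1*(4)*conj(1) + 2*(0)*conj(-1) + 2*(-2)*conj(1) + 2*(0)*conj(-1) + 2*(-2)*conj(1) + 2*(0)*conj(-1) + 6*(0)*conj(1) + 6*(0)*conj(-1)]
      = (1/24)[(4) + (4) + (0) + (-4) + (0) + (-4) + (0) + (0) + (0)] = 0/24 = 0
  <chi_5*chi_7, chi_4> = (1/24)[1*(4)*conj(1) + 1*(4)*conj(1) + 2*(0)*conj(-1) + 2*(-2)*conj(1) + 2*(0)*conj(-1) + 2*(-2)*conj(1) + 2*(0)*conj(-1) + 6*(0)*conj(-1) + 6*(0)*conj(1)]
      = (1/24)[(4) + (4) + (0) + (-4) + (0) + (-4) + (0) + (0) + (0)] = 0/24 = 0
  <chi_5*chi_7, chi_5> = (1/24)[1*(4)*conj(2) + 1*(4)*conj(-2) + 2*(0)*conj(sqrt(3)) + 2*(-2)*conj(1) + 2*(0)*conj(0) + 2*(-2)*conj(-1) + 2*(0)*conj(-sqrt(3)) + 6*(0)*conj(0) + 6*(0)*conj(0)]
      = (1/24)[(8) + (-8) + (0) + (-4) + (0) + (4) + (0) + (0) + (0)] = 0/24 = 0
  <chi_5*chi_7, chi_6> = (1/24)[1*(4)*conj(2) + 1*(4)*conj(2) + 2*(0)*conj(1) + 2*(-2)*conj(-1) + 2*(0)*conj(-2) + 2*(-2)*conj(-1) + 2*(0)*conj(1) + 6*(0)*conj(0) + 6*(0)*conj(0)]
      = (1/24)[(8) + (8) + (0) + (4) + (0) + (4) + (0) + (0) + (0)] = 24/24 = 1
  <chi_5*chi_7, chi_7> = (1/24)[1*(4)*conj(2) + 1*(4)*conj(-2) + 2*(0)*conj(0) + 2*(-2)*conj(-2) + 2*(0)*conj(0) + 2*(-2)*conj(2) + 2*(0)*conj(0) + 6*(0)*conj(0) + 6*(0)*conj(0)]
      = (1/24)[(8) + (-8) + (0) + (8) + (0) + (-8) + (0) + (0) + (0)] = 0/24 = 0
  <chi_5*chi_7, chi_8> = (1/24)[1*(4)*conj(2) + 1*(4)*conj(2) + 2*(0)*conj(-1) + 2*(-2)*conj(-1) + 2*(0)*conj(2) + 2*(-2)*conj(-1) + 2*(0)*conj(-1) + 6*(0)*conj(0) + 6*(0)*conj(0)]
      = (1/24)[(8) + (8) + (0) + (4) + (0) + (4) + (0) + (0) + (0)] = 24/24 = 1
  <chi_5*chi_7, chi_9> = (1/24)[1*(4)*conj(2) + 1*(4)*conj(-2) + 2*(0)*conj(-sqrt(3)) + 2*(-2)*conj(1) + 2*(0)*conj(0) + 2*(-2)*conj(-1) + 2*(0)*conj(sqrt(3)) + 6*(0)*conj(0) + 6*(0)*conj(0)]
      = (1/24)[(8) + (-8) + (0) + (-4) + (0) + (4) + (0) + (0) + (0)] = 0/24 = 0
Hence the multiplicities are chi_6: 1, chi_8: 1. Dimension check: dim(chi_5)*dim(chi_7) = 2*2 = 4 and sum (mult * dim) = 1*2 + 1*2 = 4.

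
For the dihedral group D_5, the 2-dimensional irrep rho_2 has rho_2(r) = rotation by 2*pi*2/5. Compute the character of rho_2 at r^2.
chi_{rho_2}(r^2) = 2*cos(2*pi*2*2/5) = -1/2 + sqrt(5)/2

Derivation: rho_2(r^2) is rotation by angle 2*pi*2*2/5, whose trace is 2*cos(2*pi*2*2/5) = -1/2 + sqrt(5)/2.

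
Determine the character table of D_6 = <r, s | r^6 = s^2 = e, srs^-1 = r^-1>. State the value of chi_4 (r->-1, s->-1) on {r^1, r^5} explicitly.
Conjugacy classes: {e} of size 1, {r^3} of size 1, {r^1, r^5} of size 2, {r^2, r^4} of size 2, {s, sr^2, ...} of size 3, {sr, sr^3, ...} of size 3.
Character table:
  irrep \ class              {e} (size 1)  {r^3} (size 1)  {r^1, r^5} (size 2)  {r^2, r^4} (size 2)  {s, sr^2, ...} (size 3)  {sr, sr^3, ...} (size 3)
  chi_1 (triv)               1             1               1                    1                    1                        1                       
  chi_2 (sign: r->1, s->-1)  1             1               1                    1                    -1                       -1                      
  chi_3 (r->-1, s->1)        1             -1              -1                   1                    1                        -1                      
  chi_4 (r->-1, s->-1)       1             -1              -1                   1                    -1                       1                       
  chi_5 (2d, j=1)            2             -2              1                    -1                   0                        0                       
  chi_6 (2d, j=2)            2             2               -1                   -1                   0                        0                       

Spot check: chi_4 (r->-1, s->-1) on {r^1, r^5} = -1.

Details: D_6 has order 2*6 = 12 with 6 conjugacy classes, hence 6 irreducibles. Sum of squared dims 1 + 1 + 1 + 1 + 4 + 4 = 12 = |G|. Linear characters come from the abelianisation; the 2-dimensional irreps have character r^k -> 2*cos(2*pi*j*k/6), reflections -> 0.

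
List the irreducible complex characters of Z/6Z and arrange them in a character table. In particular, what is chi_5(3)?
Character table of Z/6Z (irreps indexed chi_0,...,chi_5 with chi_k(m) = zeta_6^(k*m), zeta_6 = exp(2*pi*i/6)):
  irrep \ class  {0} (size 1)  {1} (size 1)    {2} (size 1)    {3} (size 1)  {4} (size 1)    {5} (size 1)  
  chi_0          1             1               1               1             1               1             
  chi_1          1             exp(I*pi/3)     exp(2*I*pi/3)   -1            exp(-2*I*pi/3)  exp(-I*pi/3)  
  chi_2          1             exp(2*I*pi/3)   exp(-2*I*pi/3)  1             exp(2*I*pi/3)   exp(-2*I*pi/3)
  chi_3          1             -1              1               -1            1               -1            
  chi_4          1             exp(-2*I*pi/3)  exp(2*I*pi/3)   1             exp(-2*I*pi/3)  exp(2*I*pi/3) 
  chi_5          1             exp(-I*pi/3)    exp(-2*I*pi/3)  -1            exp(2*I*pi/3)   exp(I*pi/3)   

Spot check: chi_5(3) = zeta_6^(5*3) = zeta_6^15 = -1.

Proof sketch: Z/6Z is abelian, so all 6 irreducible complex representations are 1-dimensional. They are given by chi_k(m) = zeta_6^(k*m) for k = 0,...,5. Row orthogonality: sum_m chi_k(m) conj(chi_l(m)) = 6 * [k = l].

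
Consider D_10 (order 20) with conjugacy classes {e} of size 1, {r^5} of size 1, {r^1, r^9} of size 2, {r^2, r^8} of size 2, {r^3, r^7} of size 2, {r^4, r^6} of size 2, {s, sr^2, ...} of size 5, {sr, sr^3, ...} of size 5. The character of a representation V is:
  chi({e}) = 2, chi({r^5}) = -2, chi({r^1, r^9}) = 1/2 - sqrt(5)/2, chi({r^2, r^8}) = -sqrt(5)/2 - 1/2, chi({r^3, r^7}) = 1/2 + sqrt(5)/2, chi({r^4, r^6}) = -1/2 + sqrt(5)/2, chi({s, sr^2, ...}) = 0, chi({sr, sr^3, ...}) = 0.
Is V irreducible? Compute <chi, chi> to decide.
Irreducible: <chi, chi> = 1.

Proof sketch: <chi, chi> = (1/|G|) sum_C |C| * |chi(C)|^2 = (1/20)[1*|2|^2 + 1*|-2|^2 + 2*|1/2 - sqrt(5)/2|^2 + 2*|-sqrt(5)/2 - 1/2|^2 + 2*|1/2 + sqrt(5)/2|^2 + 2*|-1/2 + sqrt(5)/2|^2 + 5*|0|^2 + 5*|0|^2]
  = (1/20)[(4) + (4) + (3 - sqrt(5)) + (sqrt(5) + 3) + (sqrt(5) + 3) + (3 - sqrt(5)) + (0) + (0)] = 20/20 = 1.
A character is irreducible iff <chi, chi> = 1, so this representation is irreducible.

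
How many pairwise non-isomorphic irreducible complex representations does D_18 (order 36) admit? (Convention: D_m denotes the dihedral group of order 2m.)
12

The number of irreducible complex representations of a finite group equals its number of conjugacy classes. D_18 has 12 conjugacy classes (n/2 + 3 for n even), so D_18 (order 36) has exactly 12 irreducible complex representations.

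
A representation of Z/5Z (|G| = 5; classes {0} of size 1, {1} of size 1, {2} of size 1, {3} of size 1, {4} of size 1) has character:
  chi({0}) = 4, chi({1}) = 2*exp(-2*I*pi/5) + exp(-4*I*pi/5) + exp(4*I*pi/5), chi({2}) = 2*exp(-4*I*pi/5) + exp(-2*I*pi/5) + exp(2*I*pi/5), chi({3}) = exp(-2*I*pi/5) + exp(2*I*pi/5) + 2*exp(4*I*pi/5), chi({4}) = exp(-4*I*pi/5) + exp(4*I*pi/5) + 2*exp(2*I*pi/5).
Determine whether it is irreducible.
Not irreducible (reducible): <chi, chi> = 6 > 1.

Why: <chi, chi> = (1/|G|) sum_C |C| * |chi(C)|^2 = (1/5)[1*|4|^2 + 1*|2*exp(-2*I*pi/5) + exp(-4*I*pi/5) + exp(4*I*pi/5)|^2 + 1*|2*exp(-4*I*pi/5) + exp(-2*I*pi/5) + exp(2*I*pi/5)|^2 + 1*|exp(-2*I*pi/5) + exp(2*I*pi/5) + 2*exp(4*I*pi/5)|^2 + 1*|exp(-4*I*pi/5) + exp(4*I*pi/5) + 2*exp(2*I*pi/5)|^2]
  = (1/5)[(16) + (6 + 3*exp(-2*I*pi/5) + 2*exp(-4*I*pi/5) + 2*exp(4*I*pi/5) + 3*exp(2*I*pi/5)) + (6 + 2*exp(-2*I*pi/5) + 3*exp(-4*I*pi/5) + 3*exp(4*I*pi/5) + 2*exp(2*I*pi/5)) + (6 + 2*exp(-2*I*pi/5) + 3*exp(-4*I*pi/5) + 3*exp(4*I*pi/5) + 2*exp(2*I*pi/5)) + (6 + 3*exp(-2*I*pi/5) + 2*exp(-4*I*pi/5) + 2*exp(4*I*pi/5) + 3*exp(2*I*pi/5))] = 30/5 = 6.
(Exp terms are combined using exp(i*s)*conj(exp(i*t)) = exp(i*(s-t)), and sums of them are collapsed using the identity that for every m > 1 the m distinct m-th roots of unity sum to 0, e.g. 1 + exp(2*I*pi/3) + exp(-2*I*pi/3) = 0.)
A character is irreducible iff <chi, chi> = 1, so this representation is reducible.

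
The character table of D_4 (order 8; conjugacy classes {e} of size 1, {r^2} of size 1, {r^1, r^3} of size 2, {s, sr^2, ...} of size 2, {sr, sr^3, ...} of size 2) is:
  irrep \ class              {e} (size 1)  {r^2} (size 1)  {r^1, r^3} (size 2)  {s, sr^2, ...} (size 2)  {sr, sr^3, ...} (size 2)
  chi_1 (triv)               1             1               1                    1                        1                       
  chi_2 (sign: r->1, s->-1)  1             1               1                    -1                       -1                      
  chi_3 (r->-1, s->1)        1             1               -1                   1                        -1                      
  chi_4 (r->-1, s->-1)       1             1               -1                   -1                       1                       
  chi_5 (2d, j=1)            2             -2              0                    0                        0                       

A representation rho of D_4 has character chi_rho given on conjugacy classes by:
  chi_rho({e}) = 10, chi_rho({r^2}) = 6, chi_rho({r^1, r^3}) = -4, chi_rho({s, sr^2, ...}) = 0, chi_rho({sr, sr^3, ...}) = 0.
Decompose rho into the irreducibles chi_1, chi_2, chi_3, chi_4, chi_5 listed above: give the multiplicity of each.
Multiplicities: chi_1: 1, chi_2: 1, chi_3: 3, chi_4: 3, chi_5: 1.

Details: Use <chi_rho, chi> = (1/|G|) sum_C |C| * chi_rho(C) * conj(chi(C)) with |G| = 8 for each irreducible chi in the table:
  <chi_rho, chi_1> = (1/8)[1*(10)*conj(1) + 1*(6)*conj(1) + 2*(-4)*conj(1) + 2*(0)*conj(1) + 2*(0)*conj(1)]
      = (1/8)[(10) + (6) + (-8) + (0) + (0)] = 8/8 = 1
  <chi_rho, chi_2> = (1/8)[1*(10)*conj(1) + 1*(6)*conj(1) + 2*(-4)*conj(1) + 2*(0)*conj(-1) + 2*(0)*conj(-1)]
      = (1/8)[(10) + (6) + (-8) + (0) + (0)] = 8/8 = 1
  <chi_rho, chi_3> = (1/8)[1*(10)*conj(1) + 1*(6)*conj(1) + 2*(-4)*conj(-1) + 2*(0)*conj(1) + 2*(0)*conj(-1)]
      = (1/8)[(10) + (6) + (8) + (0) + (0)] = 24/8 = 3
  <chi_rho, chi_4> = (1/8)[1*(10)*conj(1) + 1*(6)*conj(1) + 2*(-4)*conj(-1) + 2*(0)*conj(-1) + 2*(0)*conj(1)]
      = (1/8)[(10) + (6) + (8) + (0) + (0)] = 24/8 = 3
  <chi_rho, chi_5> = (1/8)[1*(10)*conj(2) + 1*(6)*conj(-2) + 2*(-4)*conj(0) + 2*(0)*conj(0) + 2*(0)*conj(0)]
      = (1/8)[(20) + (-12) + (0) + (0) + (0)] = 8/8 = 1
Dimension check: dim(rho) = sum (mult * dim) = 1*1 + 1*1 + 3*1 + 3*1 + 1*2 = 10 = chi_rho(e) = 10.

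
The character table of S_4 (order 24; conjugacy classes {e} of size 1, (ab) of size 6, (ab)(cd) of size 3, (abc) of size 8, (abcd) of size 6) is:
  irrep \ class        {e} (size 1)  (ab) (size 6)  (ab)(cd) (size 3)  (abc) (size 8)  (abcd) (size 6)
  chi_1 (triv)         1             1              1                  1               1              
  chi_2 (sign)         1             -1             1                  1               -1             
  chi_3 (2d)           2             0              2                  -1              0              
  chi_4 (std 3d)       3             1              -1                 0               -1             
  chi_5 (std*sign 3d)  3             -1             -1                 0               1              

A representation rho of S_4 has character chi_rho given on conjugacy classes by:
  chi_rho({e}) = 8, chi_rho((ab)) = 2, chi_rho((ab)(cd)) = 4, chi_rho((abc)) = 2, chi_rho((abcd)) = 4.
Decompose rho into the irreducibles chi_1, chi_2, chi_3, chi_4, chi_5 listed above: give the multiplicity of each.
Multiplicities: chi_1: 3, chi_2: 0, chi_3: 1, chi_4: 0, chi_5: 1.

Justification: Use <chi_rho, chi> = (1/|G|) sum_C |C| * chi_rho(C) * conj(chi(C)) with |G| = 24 for each irreducible chi in the table:
  <chi_rho, chi_1> = (1/24)[1*(8)*conj(1) + 6*(2)*conj(1) + 3*(4)*conj(1) + 8*(2)*conj(1) + 6*(4)*conj(1)]
      = (1/24)[(8) + (12) + (12) + (16) + (24)] = 72/24 = 3
  <chi_rho, chi_2> = (1/24)[1*(8)*conj(1) + 6*(2)*conj(-1) + 3*(4)*conj(1) + 8*(2)*conj(1) + 6*(4)*conj(-1)]
      = (1/24)[(8) + (-12) + (12) + (16) + (-24)] = 0/24 = 0
  <chi_rho, chi_3> = (1/24)[1*(8)*conj(2) + 6*(2)*conj(0) + 3*(4)*conj(2) + 8*(2)*conj(-1) + 6*(4)*conj(0)]
      = (1/24)[(16) + (0) + (24) + (-16) + (0)] = 24/24 = 1
  <chi_rho, chi_4> = (1/24)[1*(8)*conj(3) + 6*(2)*conj(1) + 3*(4)*conj(-1) + 8*(2)*conj(0) + 6*(4)*conj(-1)]
      = (1/24)[(24) + (12) + (-12) + (0) + (-24)] = 0/24 = 0
  <chi_rho, chi_5> = (1/24)[1*(8)*conj(3) + 6*(2)*conj(-1) + 3*(4)*conj(-1) + 8*(2)*conj(0) + 6*(4)*conj(1)]
      = (1/24)[(24) + (-12) + (-12) + (0) + (24)] = 24/24 = 1
Dimension check: dim(rho) = sum (mult * dim) = 3*1 + 0*1 + 1*2 + 0*3 + 1*3 = 8 = chi_rho(e) = 8.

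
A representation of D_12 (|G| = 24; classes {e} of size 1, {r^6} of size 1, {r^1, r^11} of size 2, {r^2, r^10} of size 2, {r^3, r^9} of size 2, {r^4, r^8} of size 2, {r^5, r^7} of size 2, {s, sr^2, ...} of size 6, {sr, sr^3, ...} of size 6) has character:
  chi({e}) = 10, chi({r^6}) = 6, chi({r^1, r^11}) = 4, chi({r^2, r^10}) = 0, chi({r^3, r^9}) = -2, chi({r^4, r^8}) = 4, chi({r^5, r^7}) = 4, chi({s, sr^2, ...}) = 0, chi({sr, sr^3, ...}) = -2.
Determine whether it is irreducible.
Not irreducible (reducible): <chi, chi> = 11 > 1.

Explanation: <chi, chi> = (1/|G|) sum_C |C| * |chi(C)|^2 = (1/24)[1*|10|^2 + 1*|6|^2 + 2*|4|^2 + 2*|0|^2 + 2*|-2|^2 + 2*|4|^2 + 2*|4|^2 + 6*|0|^2 + 6*|-2|^2]
  = (1/24)[(100) + (36) + (32) + (0) + (8) + (32) + (32) + (0) + (24)] = 264/24 = 11.
A character is irreducible iff <chi, chi> = 1, so this representation is reducible.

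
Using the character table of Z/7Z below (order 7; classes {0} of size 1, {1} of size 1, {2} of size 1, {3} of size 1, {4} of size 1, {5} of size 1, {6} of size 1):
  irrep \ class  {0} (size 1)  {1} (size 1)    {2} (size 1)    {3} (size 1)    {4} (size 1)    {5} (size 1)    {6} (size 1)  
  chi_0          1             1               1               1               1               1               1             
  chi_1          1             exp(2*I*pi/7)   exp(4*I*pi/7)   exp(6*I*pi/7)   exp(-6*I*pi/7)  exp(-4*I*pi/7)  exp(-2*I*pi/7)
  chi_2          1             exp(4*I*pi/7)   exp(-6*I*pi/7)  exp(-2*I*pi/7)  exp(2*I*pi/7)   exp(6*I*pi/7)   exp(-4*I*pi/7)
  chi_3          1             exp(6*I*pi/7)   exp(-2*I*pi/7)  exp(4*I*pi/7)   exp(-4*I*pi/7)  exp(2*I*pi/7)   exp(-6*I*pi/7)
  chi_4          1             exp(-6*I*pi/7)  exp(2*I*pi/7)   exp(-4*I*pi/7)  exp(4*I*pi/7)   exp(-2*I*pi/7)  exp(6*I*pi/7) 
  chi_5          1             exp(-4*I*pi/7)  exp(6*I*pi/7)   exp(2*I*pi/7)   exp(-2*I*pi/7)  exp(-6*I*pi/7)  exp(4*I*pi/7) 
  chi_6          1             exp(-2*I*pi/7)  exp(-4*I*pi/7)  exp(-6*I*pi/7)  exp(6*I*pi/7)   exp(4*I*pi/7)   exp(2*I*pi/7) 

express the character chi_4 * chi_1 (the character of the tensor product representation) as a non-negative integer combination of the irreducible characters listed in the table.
chi_4 tensor chi_1 = chi_5 (all other irreducibles have multiplicity 0).

Solution. The character of a tensor product is the pointwise product (chi_4 * chi_1)(C) = chi_4(C) * chi_1(C):
  {0}: (1)*(1), {1}: (exp(-6*I*pi/7))*(exp(2*I*pi/7)), {2}: (exp(2*I*pi/7))*(exp(4*I*pi/7)), {3}: (exp(-4*I*pi/7))*(exp(6*I*pi/7)), {4}: (exp(4*I*pi/7))*(exp(-6*I*pi/7)), {5}: (exp(-2*I*pi/7))*(exp(-4*I*pi/7)), {6}: (exp(6*I*pi/7))*(exp(-2*I*pi/7))
so (chi_4 * chi_1) takes values
  {0} -> 1, {1} -> exp(-4*I*pi/7), {2} -> exp(6*I*pi/7), {3} -> exp(2*I*pi/7), {4} -> exp(-2*I*pi/7), {5} -> exp(-6*I*pi/7), {6} -> exp(4*I*pi/7).
Now take the inner product of this character with each irreducible chi from the table, <chi_4*chi_1, chi> = (1/7) sum_C |C| (chi_4*chi_1)(C) conj(chi(C)):
  <chi_4*chi_1, chi_0> = (1/7)[1*(1)*conj(1) + 1*(exp(-4*I*pi/7))*conj(1) + 1*(exp(6*I*pi/7))*conj(1) + 1*(exp(2*I*pi/7))*conj(1) + 1*(exp(-2*I*pi/7))*conj(1) + 1*(exp(-6*I*pi/7))*conj(1) + 1*(exp(4*I*pi/7))*conj(1)]
      = (1/7)[(1) + (exp(-4*I*pi/7)) + (exp(6*I*pi/7)) + (exp(2*I*pi/7)) + (exp(-2*I*pi/7)) + (exp(-6*I*pi/7)) + (exp(4*I*pi/7))] = 0/7 = 0
  <chi_4*chi_1, chi_1> = (1/7)[1*(1)*conj(1) + 1*(exp(-4*I*pi/7))*conj(exp(2*I*pi/7)) + 1*(exp(6*I*pi/7))*conj(exp(4*I*pi/7)) + 1*(exp(2*I*pi/7))*conj(exp(6*I*pi/7)) + 1*(exp(-2*I*pi/7))*conj(exp(-6*I*pi/7)) + 1*(exp(-6*I*pi/7))*conj(exp(-4*I*pi/7)) + 1*(exp(4*I*pi/7))*conj(exp(-2*I*pi/7))]
      = (1/7)[(1) + (exp(-6*I*pi/7)) + (exp(2*I*pi/7)) + (exp(-4*I*pi/7)) + (exp(4*I*pi/7)) + (exp(-2*I*pi/7)) + (exp(6*I*pi/7))] = 0/7 = 0
  <chi_4*chi_1, chi_2> = (1/7)[1*(1)*conj(1) + 1*(exp(-4*I*pi/7))*conj(exp(4*I*pi/7)) + 1*(exp(6*I*pi/7))*conj(exp(-6*I*pi/7)) + 1*(exp(2*I*pi/7))*conj(exp(-2*I*pi/7)) + 1*(exp(-2*I*pi/7))*conj(exp(2*I*pi/7)) + 1*(exp(-6*I*pi/7))*conj(exp(6*I*pi/7)) + 1*(exp(4*I*pi/7))*conj(exp(-4*I*pi/7))]
      = (1/7)[(1) + (exp(6*I*pi/7)) + (exp(-2*I*pi/7)) + (exp(4*I*pi/7)) + (exp(-4*I*pi/7)) + (exp(2*I*pi/7)) + (exp(-6*I*pi/7))] = 0/7 = 0
  <chi_4*chi_1, chi_3> = (1/7)[1*(1)*conj(1) + 1*(exp(-4*I*pi/7))*conj(exp(6*I*pi/7)) + 1*(exp(6*I*pi/7))*conj(exp(-2*I*pi/7)) + 1*(exp(2*I*pi/7))*conj(exp(4*I*pi/7)) + 1*(exp(-2*I*pi/7))*conj(exp(-4*I*pi/7)) + 1*(exp(-6*I*pi/7))*conj(exp(2*I*pi/7)) + 1*(exp(4*I*pi/7))*conj(exp(-6*I*pi/7))]
      = (1/7)[(1) + (exp(4*I*pi/7)) + (exp(-6*I*pi/7)) + (exp(-2*I*pi/7)) + (exp(2*I*pi/7)) + (exp(6*I*pi/7)) + (exp(-4*I*pi/7))] = 0/7 = 0
  <chi_4*chi_1, chi_4> = (1/7)[1*(1)*conj(1) + 1*(exp(-4*I*pi/7))*conj(exp(-6*I*pi/7)) + 1*(exp(6*I*pi/7))*conj(exp(2*I*pi/7)) + 1*(exp(2*I*pi/7))*conj(exp(-4*I*pi/7)) + 1*(exp(-2*I*pi/7))*conj(exp(4*I*pi/7)) + 1*(exp(-6*I*pi/7))*conj(exp(-2*I*pi/7)) + 1*(exp(4*I*pi/7))*conj(exp(6*I*pi/7))]
      = (1/7)[(1) + (exp(2*I*pi/7)) + (exp(4*I*pi/7)) + (exp(6*I*pi/7)) + (exp(-6*I*pi/7)) + (exp(-4*I*pi/7)) + (exp(-2*I*pi/7))] = 0/7 = 0
  <chi_4*chi_1, chi_5> = (1/7)[1*(1)*conj(1) + 1*(exp(-4*I*pi/7))*conj(exp(-4*I*pi/7)) + 1*(exp(6*I*pi/7))*conj(exp(6*I*pi/7)) + 1*(exp(2*I*pi/7))*conj(exp(2*I*pi/7)) + 1*(exp(-2*I*pi/7))*conj(exp(-2*I*pi/7)) + 1*(exp(-6*I*pi/7))*conj(exp(-6*I*pi/7)) + 1*(exp(4*I*pi/7))*conj(exp(4*I*pi/7))]
      = (1/7)[(1) + (1) + (1) + (1) + (1) + (1) + (1)] = 7/7 = 1
  <chi_4*chi_1, chi_6> = (1/7)[1*(1)*conj(1) + 1*(exp(-4*I*pi/7))*conj(exp(-2*I*pi/7)) + 1*(exp(6*I*pi/7))*conj(exp(-4*I*pi/7)) + 1*(exp(2*I*pi/7))*conj(exp(-6*I*pi/7)) + 1*(exp(-2*I*pi/7))*conj(exp(6*I*pi/7)) + 1*(exp(-6*I*pi/7))*conj(exp(4*I*pi/7)) + 1*(exp(4*I*pi/7))*conj(exp(2*I*pi/7))]
      = (1/7)[(1) + (exp(-2*I*pi/7)) + (exp(-4*I*pi/7)) + (exp(-6*I*pi/7)) + (exp(6*I*pi/7)) + (exp(4*I*pi/7)) + (exp(2*I*pi/7))] = 0/7 = 0
(Exp terms are combined using exp(i*s)*conj(exp(i*t)) = exp(i*(s-t)), and sums of them are collapsed using the identity that for every m > 1 the m distinct m-th roots of unity sum to 0, e.g. 1 + exp(2*I*pi/3) + exp(-2*I*pi/3) = 0.)
Hence the multiplicities are chi_5: 1. Dimension check: dim(chi_4)*dim(chi_1) = 1*1 = 1 and sum (mult * dim) = 1*1 = 1.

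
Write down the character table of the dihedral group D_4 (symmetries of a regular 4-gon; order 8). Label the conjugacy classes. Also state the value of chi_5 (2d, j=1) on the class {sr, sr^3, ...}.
Conjugacy classes: {e} of size 1, {r^2} of size 1, {r^1, r^3} of size 2, {s, sr^2, ...} of size 2, {sr, sr^3, ...} of size 2.
Character table:
  irrep \ class              {e} (size 1)  {r^2} (size 1)  {r^1, r^3} (size 2)  {s, sr^2, ...} (size 2)  {sr, sr^3, ...} (size 2)
  chi_1 (triv)               1             1               1                    1                        1                       
  chi_2 (sign: r->1, s->-1)  1             1               1                    -1                       -1                      
  chi_3 (r->-1, s->1)        1             1               -1                   1                        -1                      
  chi_4 (r->-1, s->-1)       1             1               -1                   -1                       1                       
  chi_5 (2d, j=1)            2             -2              0                    0                        0                       

Spot check: chi_5 (2d, j=1) on {sr, sr^3, ...} = 0.

Explanation: D_4 has order 2*4 = 8 with 5 conjugacy classes, hence 5 irreducibles. Sum of squared dims 1 + 1 + 1 + 1 + 4 = 8 = |G|. Linear characters come from the abelianisation; the 2-dimensional irreps have character r^k -> 2*cos(2*pi*j*k/4), reflections -> 0.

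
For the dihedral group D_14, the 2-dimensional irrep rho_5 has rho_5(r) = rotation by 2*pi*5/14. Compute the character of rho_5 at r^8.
chi_{rho_5}(r^8) = 2*cos(2*pi*5*8/14) = 2*cos(2*pi/7)

Argument: rho_5(r^8) is rotation by angle 2*pi*5*8/14, whose trace is 2*cos(2*pi*5*8/14) = 2*cos(2*pi/7).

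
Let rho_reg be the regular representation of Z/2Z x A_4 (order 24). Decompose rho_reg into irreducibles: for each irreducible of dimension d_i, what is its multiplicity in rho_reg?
Each irreducible V_i of dimension d_i appears with multiplicity d_i, i.e. rho_reg = (direct sum over all irreducibles V_i) d_i V_i. The irreducible dimensions for Z/2Z x A_4 are 1, 1, 1, 1, 1, 1, 3, 3: 6 irreducibles of dimension 1, each with multiplicity 1; 2 irreducibles of dimension 3, each with multiplicity 3. Total dimension 6*1*1 + 2*3*3 = 24 = |G|.

Justification: General theorem: in the regular representation of a finite group G, each irreducible appears with multiplicity equal to its dimension. Check: dim(rho_reg) = sum d_i^2 = 1 + 1 + 1 + 1 + 1 + 1 + 9 + 9 = 24 = |G|.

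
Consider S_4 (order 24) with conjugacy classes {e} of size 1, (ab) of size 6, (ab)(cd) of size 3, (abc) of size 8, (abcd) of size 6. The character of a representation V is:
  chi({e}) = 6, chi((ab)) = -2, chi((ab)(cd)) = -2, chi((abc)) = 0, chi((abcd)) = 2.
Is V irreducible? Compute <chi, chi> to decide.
Not irreducible (reducible): <chi, chi> = 4 > 1.

Explanation: <chi, chi> = (1/|G|) sum_C |C| * |chi(C)|^2 = (1/24)[1*|6|^2 + 6*|-2|^2 + 3*|-2|^2 + 8*|0|^2 + 6*|2|^2]
  = (1/24)[(36) + (24) + (12) + (0) + (24)] = 96/24 = 4.
A character is irreducible iff <chi, chi> = 1, so this representation is reducible.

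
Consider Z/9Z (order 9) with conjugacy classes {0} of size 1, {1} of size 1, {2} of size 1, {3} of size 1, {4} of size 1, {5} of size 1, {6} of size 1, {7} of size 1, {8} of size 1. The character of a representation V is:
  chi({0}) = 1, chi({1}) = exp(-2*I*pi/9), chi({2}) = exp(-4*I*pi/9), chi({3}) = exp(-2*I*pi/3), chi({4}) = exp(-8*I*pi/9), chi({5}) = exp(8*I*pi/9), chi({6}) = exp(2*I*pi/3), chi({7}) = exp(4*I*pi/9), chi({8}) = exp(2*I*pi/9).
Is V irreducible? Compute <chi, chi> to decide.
Irreducible: <chi, chi> = 1.

Solution. <chi, chi> = (1/|G|) sum_C |C| * |chi(C)|^2 = (1/9)[1*|1|^2 + 1*|exp(-2*I*pi/9)|^2 + 1*|exp(-4*I*pi/9)|^2 + 1*|exp(-2*I*pi/3)|^2 + 1*|exp(-8*I*pi/9)|^2 + 1*|exp(8*I*pi/9)|^2 + 1*|exp(2*I*pi/3)|^2 + 1*|exp(4*I*pi/9)|^2 + 1*|exp(2*I*pi/9)|^2]
  = (1/9)[(1) + (1) + (1) + (1) + (1) + (1) + (1) + (1) + (1)] = 9/9 = 1.
(Exp terms are combined using exp(i*s)*conj(exp(i*t)) = exp(i*(s-t)), and sums of them are collapsed using the identity that for every m > 1 the m distinct m-th roots of unity sum to 0, e.g. 1 + exp(2*I*pi/3) + exp(-2*I*pi/3) = 0.)
A character is irreducible iff <chi, chi> = 1, so this representation is irreducible.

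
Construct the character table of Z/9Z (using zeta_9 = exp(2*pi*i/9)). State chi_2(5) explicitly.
Character table of Z/9Z (irreps indexed chi_0,...,chi_8 with chi_k(m) = zeta_9^(k*m), zeta_9 = exp(2*pi*i/9)):
  irrep \ class  {0} (size 1)  {1} (size 1)    {2} (size 1)    {3} (size 1)    {4} (size 1)    {5} (size 1)    {6} (size 1)    {7} (size 1)    {8} (size 1)  
  chi_0          1             1               1               1               1               1               1               1               1             
  chi_1          1             exp(2*I*pi/9)   exp(4*I*pi/9)   exp(2*I*pi/3)   exp(8*I*pi/9)   exp(-8*I*pi/9)  exp(-2*I*pi/3)  exp(-4*I*pi/9)  exp(-2*I*pi/9)
  chi_2          1             exp(4*I*pi/9)   exp(8*I*pi/9)   exp(-2*I*pi/3)  exp(-2*I*pi/9)  exp(2*I*pi/9)   exp(2*I*pi/3)   exp(-8*I*pi/9)  exp(-4*I*pi/9)
  chi_3          1             exp(2*I*pi/3)   exp(-2*I*pi/3)  1               exp(2*I*pi/3)   exp(-2*I*pi/3)  1               exp(2*I*pi/3)   exp(-2*I*pi/3)
  chi_4          1             exp(8*I*pi/9)   exp(-2*I*pi/9)  exp(2*I*pi/3)   exp(-4*I*pi/9)  exp(4*I*pi/9)   exp(-2*I*pi/3)  exp(2*I*pi/9)   exp(-8*I*pi/9)
  chi_5          1             exp(-8*I*pi/9)  exp(2*I*pi/9)   exp(-2*I*pi/3)  exp(4*I*pi/9)   exp(-4*I*pi/9)  exp(2*I*pi/3)   exp(-2*I*pi/9)  exp(8*I*pi/9) 
  chi_6          1             exp(-2*I*pi/3)  exp(2*I*pi/3)   1               exp(-2*I*pi/3)  exp(2*I*pi/3)   1               exp(-2*I*pi/3)  exp(2*I*pi/3) 
  chi_7          1             exp(-4*I*pi/9)  exp(-8*I*pi/9)  exp(2*I*pi/3)   exp(2*I*pi/9)   exp(-2*I*pi/9)  exp(-2*I*pi/3)  exp(8*I*pi/9)   exp(4*I*pi/9) 
  chi_8          1             exp(-2*I*pi/9)  exp(-4*I*pi/9)  exp(-2*I*pi/3)  exp(-8*I*pi/9)  exp(8*I*pi/9)   exp(2*I*pi/3)   exp(4*I*pi/9)   exp(2*I*pi/9) 

Spot check: chi_2(5) = zeta_9^(2*5) = zeta_9^10 = exp(2*I*pi/9).

Justification: Z/9Z is abelian, so all 9 irreducible complex representations are 1-dimensional. They are given by chi_k(m) = zeta_9^(k*m) for k = 0,...,8. Row orthogonality: sum_m chi_k(m) conj(chi_l(m)) = 9 * [k = l].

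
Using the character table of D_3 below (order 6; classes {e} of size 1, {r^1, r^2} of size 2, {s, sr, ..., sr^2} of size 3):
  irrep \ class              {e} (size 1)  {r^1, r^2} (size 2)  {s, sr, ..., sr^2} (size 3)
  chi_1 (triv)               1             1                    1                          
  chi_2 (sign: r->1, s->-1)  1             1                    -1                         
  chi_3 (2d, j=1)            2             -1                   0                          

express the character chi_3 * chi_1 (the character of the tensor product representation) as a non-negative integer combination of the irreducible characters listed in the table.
chi_3 tensor chi_1 = chi_3 (all other irreducibles have multiplicity 0).

Argument: The character of a tensor product is the pointwise product (chi_3 * chi_1)(C) = chi_3(C) * chi_1(C):
  {e}: (2)*(1), {r^1, r^2}: (-1)*(1), {s, sr, ..., sr^2}: (0)*(1)
so (chi_3 * chi_1) takes values
  {e} -> 2, {r^1, r^2} -> -1, {s, sr, ..., sr^2} -> 0.
Now take the inner product of this character with each irreducible chi from the table, <chi_3*chi_1, chi> = (1/6) sum_C |C| (chi_3*chi_1)(C) conj(chi(C)):
  <chi_3*chi_1, chi_1> = (1/6)[1*(2)*conj(1) + 2*(-1)*conj(1) + 3*(0)*conj(1)]
      = (1/6)[(2) + (-2) + (0)] = 0/6 = 0
  <chi_3*chi_1, chi_2> = (1/6)[1*(2)*conj(1) + 2*(-1)*conj(1) + 3*(0)*conj(-1)]
      = (1/6)[(2) + (-2) + (0)] = 0/6 = 0
  <chi_3*chi_1, chi_3> = (1/6)[1*(2)*conj(2) + 2*(-1)*conj(-1) + 3*(0)*conj(0)]
      = (1/6)[(4) + (2) + (0)] = 6/6 = 1
Hence the multiplicities are chi_3: 1. Dimension check: dim(chi_3)*dim(chi_1) = 2*1 = 2 and sum (mult * dim) = 1*2 = 2.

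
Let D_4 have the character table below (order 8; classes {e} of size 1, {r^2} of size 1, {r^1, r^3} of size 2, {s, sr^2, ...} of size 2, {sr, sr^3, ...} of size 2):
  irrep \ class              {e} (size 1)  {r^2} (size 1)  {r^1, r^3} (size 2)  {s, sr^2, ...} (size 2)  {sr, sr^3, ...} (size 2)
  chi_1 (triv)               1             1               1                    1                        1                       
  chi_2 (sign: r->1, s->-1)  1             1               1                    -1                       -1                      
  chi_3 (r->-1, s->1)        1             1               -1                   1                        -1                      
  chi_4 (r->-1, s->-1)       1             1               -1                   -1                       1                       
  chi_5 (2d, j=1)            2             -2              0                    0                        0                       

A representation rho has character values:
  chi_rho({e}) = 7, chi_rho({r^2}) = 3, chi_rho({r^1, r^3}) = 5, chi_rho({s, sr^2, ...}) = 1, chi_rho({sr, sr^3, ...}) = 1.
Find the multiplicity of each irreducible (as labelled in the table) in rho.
Multiplicities: chi_1: 3, chi_2: 2, chi_3: 0, chi_4: 0, chi_5: 1.

Explanation: Use <chi_rho, chi> = (1/|G|) sum_C |C| * chi_rho(C) * conj(chi(C)) with |G| = 8 for each irreducible chi in the table:
  <chi_rho, chi_1> = (1/8)[1*(7)*conj(1) + 1*(3)*conj(1) + 2*(5)*conj(1) + 2*(1)*conj(1) + 2*(1)*conj(1)]
      = (1/8)[(7) + (3) + (10) + (2) + (2)] = 24/8 = 3
  <chi_rho, chi_2> = (1/8)[1*(7)*conj(1) + 1*(3)*conj(1) + 2*(5)*conj(1) + 2*(1)*conj(-1) + 2*(1)*conj(-1)]
      = (1/8)[(7) + (3) + (10) + (-2) + (-2)] = 16/8 = 2
  <chi_rho, chi_3> = (1/8)[1*(7)*conj(1) + 1*(3)*conj(1) + 2*(5)*conj(-1) + 2*(1)*conj(1) + 2*(1)*conj(-1)]
      = (1/8)[(7) + (3) + (-10) + (2) + (-2)] = 0/8 = 0
  <chi_rho, chi_4> = (1/8)[1*(7)*conj(1) + 1*(3)*conj(1) + 2*(5)*conj(-1) + 2*(1)*conj(-1) + 2*(1)*conj(1)]
      = (1/8)[(7) + (3) + (-10) + (-2) + (2)] = 0/8 = 0
  <chi_rho, chi_5> = (1/8)[1*(7)*conj(2) + 1*(3)*conj(-2) + 2*(5)*conj(0) + 2*(1)*conj(0) + 2*(1)*conj(0)]
      = (1/8)[(14) + (-6) + (0) + (0) + (0)] = 8/8 = 1
Dimension check: dim(rho) = sum (mult * dim) = 3*1 + 2*1 + 0*1 + 0*1 + 1*2 = 7 = chi_rho(e) = 7.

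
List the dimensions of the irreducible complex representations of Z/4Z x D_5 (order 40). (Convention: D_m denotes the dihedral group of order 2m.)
Dimensions: 1, 1, 1, 1, 1, 1, 1, 1, 2, 2, 2, 2, 2, 2, 2, 2

Solution. There are 16 irreducibles (= number of conjugacy classes). Their dimensions d_i satisfy sum d_i^2 = |G| = 40: 1 + 1 + 1 + 1 + 1 + 1 + 1 + 1 + 4 + 4 + 4 + 4 + 4 + 4 + 4 + 4 = 40. (For the product with Z/4Z: each of the 4 1-dim characters of Z/4Z tensors with each irrep of D_5, giving 4 copies of each D_5-dimension.)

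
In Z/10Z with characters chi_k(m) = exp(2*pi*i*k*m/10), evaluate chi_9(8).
chi_9(8) = zeta_10^72 = exp(2*I*pi/5)

Details: chi_9(8) = zeta_10^(9*8) = zeta_10^72. Since zeta_10^10 = 1, this equals zeta_10^2 = exp(2*pi*i*2/10) = exp(2*I*pi/5).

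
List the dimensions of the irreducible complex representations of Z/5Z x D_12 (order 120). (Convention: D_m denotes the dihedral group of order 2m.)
Dimensions: 1, 1, 1, 1, 1, 1, 1, 1, 1, 1, 1, 1, 1, 1, 1, 1, 1, 1, 1, 1, 2, 2, 2, 2, 2, 2, 2, 2, 2, 2, 2, 2, 2, 2, 2, 2, 2, 2, 2, 2, 2, 2, 2, 2, 2

Solution. There are 45 irreducibles (= number of conjugacy classes). Their dimensions d_i satisfy sum d_i^2 = |G| = 120: 1 + 1 + 1 + 1 + 1 + 1 + 1 + 1 + 1 + 1 + 1 + 1 + 1 + 1 + 1 + 1 + 1 + 1 + 1 + 1 + 4 + 4 + 4 + 4 + 4 + 4 + 4 + 4 + 4 + 4 + 4 + 4 + 4 + 4 + 4 + 4 + 4 + 4 + 4 + 4 + 4 + 4 + 4 + 4 + 4 = 120. (For the product with Z/5Z: each of the 5 1-dim characters of Z/5Z tensors with each irrep of D_12, giving 5 copies of each D_12-dimension.)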